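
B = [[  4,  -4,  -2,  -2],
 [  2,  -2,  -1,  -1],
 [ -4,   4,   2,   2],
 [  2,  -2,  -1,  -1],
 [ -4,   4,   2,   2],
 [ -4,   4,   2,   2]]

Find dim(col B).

1

Row reduce to echelon form.
R2 ← R2 − (1/2)·R1: [0, 0, 0, 0]
R3 ← R3 + R1: [0, 0, 0, 0]
R4 ← R4 − (1/2)·R1: [0, 0, 0, 0]
R5 ← R5 + R1: [0, 0, 0, 0]
R6 ← R6 + R1: [0, 0, 0, 0]
Echelon form has 1 nonzero row, so rank(B) = 1.
The column space has dimension equal to the rank: 1.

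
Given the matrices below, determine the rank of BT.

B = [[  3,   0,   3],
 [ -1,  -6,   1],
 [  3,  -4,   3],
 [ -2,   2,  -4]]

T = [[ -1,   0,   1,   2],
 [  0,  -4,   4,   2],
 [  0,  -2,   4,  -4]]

3

First compute BT:
[[ -3,  -6,  15,  -6],
 [  1,  22, -21, -18],
 [ -3,  10,  -1, -14],
 [  2,   0, -10,  16]]
Now row reduce the product.
R2 ← R2 + (1/3)·R1: [0, 20, -16, -20]
R3 ← R3 − R1: [0, 16, -16, -8]
R4 ← R4 + (2/3)·R1: [0, -4, 0, 12]
R3 ← R3 − (4/5)·R2: [0, 0, -16/5, 8]
R4 ← R4 + (1/5)·R2: [0, 0, -16/5, 8]
R4 ← R4 − R3: [0, 0, 0, 0]
3 nonzero rows, so rank(BT) = 3.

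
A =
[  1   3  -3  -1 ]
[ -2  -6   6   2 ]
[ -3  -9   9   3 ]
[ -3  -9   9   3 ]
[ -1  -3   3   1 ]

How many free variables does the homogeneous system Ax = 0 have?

3

Row reduce to echelon form.
R2 ← R2 + (2)·R1: [0, 0, 0, 0]
R3 ← R3 + (3)·R1: [0, 0, 0, 0]
R4 ← R4 + (3)·R1: [0, 0, 0, 0]
R5 ← R5 + R1: [0, 0, 0, 0]
1 nonzero row, so rank(A) = 1.
A has 4 columns; by rank–nullity, nullity = 4 − 1 = 3.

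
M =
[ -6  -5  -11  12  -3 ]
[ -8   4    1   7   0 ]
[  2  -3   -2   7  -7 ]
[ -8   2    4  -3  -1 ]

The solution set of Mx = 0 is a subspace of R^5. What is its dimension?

1

Row reduce to echelon form.
R2 ← R2 − (4/3)·R1: [0, 32/3, 47/3, -9, 4]
R3 ← R3 + (1/3)·R1: [0, -14/3, -17/3, 11, -8]
R4 ← R4 − (4/3)·R1: [0, 26/3, 56/3, -19, 3]
R3 ← R3 + (7/16)·R2: [0, 0, 19/16, 113/16, -25/4]
R4 ← R4 − (13/16)·R2: [0, 0, 95/16, -187/16, -1/4]
R4 ← R4 − (5)·R3: [0, 0, 0, -47, 31]
4 nonzero rows, so rank(M) = 4.
M has 5 columns; by rank–nullity, nullity = 5 − 4 = 1.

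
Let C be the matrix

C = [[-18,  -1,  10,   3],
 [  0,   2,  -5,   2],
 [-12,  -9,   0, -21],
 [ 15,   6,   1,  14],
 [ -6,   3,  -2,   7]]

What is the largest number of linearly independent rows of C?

4

Row reduce to echelon form.
R3 ← R3 − (2/3)·R1: [0, -25/3, -20/3, -23]
R4 ← R4 + (5/6)·R1: [0, 31/6, 28/3, 33/2]
R5 ← R5 − (1/3)·R1: [0, 10/3, -16/3, 6]
R3 ← R3 + (25/6)·R2: [0, 0, -55/2, -44/3]
R4 ← R4 − (31/12)·R2: [0, 0, 89/4, 34/3]
R5 ← R5 − (5/3)·R2: [0, 0, 3, 8/3]
R4 ← R4 + (89/110)·R3: [0, 0, 0, -8/15]
R5 ← R5 + (6/55)·R3: [0, 0, 0, 16/15]
R5 ← R5 + (2)·R4: [0, 0, 0, 0]
Echelon form has 4 nonzero rows, so rank(C) = 4.
The rank gives the maximum number of linearly independent rows: 4.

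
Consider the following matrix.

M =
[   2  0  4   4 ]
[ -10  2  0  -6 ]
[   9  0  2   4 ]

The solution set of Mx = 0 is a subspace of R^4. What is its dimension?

Row reduce to echelon form.
R2 ← R2 + (5)·R1: [0, 2, 20, 14]
R3 ← R3 − (9/2)·R1: [0, 0, -16, -14]
3 nonzero rows, so rank(M) = 3.
M has 4 columns; by rank–nullity, nullity = 4 − 3 = 1.

1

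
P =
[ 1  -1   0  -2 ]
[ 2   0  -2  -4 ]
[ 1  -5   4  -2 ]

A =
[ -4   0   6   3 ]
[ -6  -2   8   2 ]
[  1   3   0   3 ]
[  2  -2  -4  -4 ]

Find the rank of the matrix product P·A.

First compute PA:
[[ -2,   6,   6,   9],
 [-18,   2,  28,  16],
 [ 26,  26, -26,  13]]
Now row reduce the product.
R2 ← R2 − (9)·R1: [0, -52, -26, -65]
R3 ← R3 + (13)·R1: [0, 104, 52, 130]
R3 ← R3 + (2)·R2: [0, 0, 0, 0]
2 nonzero rows, so rank(PA) = 2.

2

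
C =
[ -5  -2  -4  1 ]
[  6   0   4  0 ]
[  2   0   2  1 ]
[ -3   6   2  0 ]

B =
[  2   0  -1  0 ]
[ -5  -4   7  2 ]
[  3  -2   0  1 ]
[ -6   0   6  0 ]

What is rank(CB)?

First compute CB:
[[-18,  16,  -3,  -8],
 [ 24,  -8,  -6,   4],
 [  4,  -4,   4,   2],
 [-30, -28,  45,  14]]
Now row reduce the product.
R2 ← R2 + (4/3)·R1: [0, 40/3, -10, -20/3]
R3 ← R3 + (2/9)·R1: [0, -4/9, 10/3, 2/9]
R4 ← R4 − (5/3)·R1: [0, -164/3, 50, 82/3]
R3 ← R3 + (1/30)·R2: [0, 0, 3, 0]
R4 ← R4 + (41/10)·R2: [0, 0, 9, 0]
R4 ← R4 − (3)·R3: [0, 0, 0, 0]
3 nonzero rows, so rank(CB) = 3.

3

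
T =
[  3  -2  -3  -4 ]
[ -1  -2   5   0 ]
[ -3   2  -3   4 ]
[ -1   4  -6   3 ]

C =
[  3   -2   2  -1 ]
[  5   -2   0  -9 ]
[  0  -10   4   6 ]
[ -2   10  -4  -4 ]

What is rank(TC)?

First compute TC:
[[  7, -12,  10,  13],
 [-13, -44,  18,  49],
 [ -7,  72, -34, -49],
 [ 11,  84, -38, -83]]
Now row reduce the product.
R2 ← R2 + (13/7)·R1: [0, -464/7, 256/7, 512/7]
R3 ← R3 + R1: [0, 60, -24, -36]
R4 ← R4 − (11/7)·R1: [0, 720/7, -376/7, -724/7]
R3 ← R3 + (105/116)·R2: [0, 0, 264/29, 876/29]
R4 ← R4 + (45/29)·R2: [0, 0, 88/29, 292/29]
R4 ← R4 − (1/3)·R3: [0, 0, 0, 0]
3 nonzero rows, so rank(TC) = 3.

3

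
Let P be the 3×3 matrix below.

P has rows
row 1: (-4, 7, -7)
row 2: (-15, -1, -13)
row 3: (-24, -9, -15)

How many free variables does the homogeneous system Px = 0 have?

Row reduce to echelon form.
R2 ← R2 − (15/4)·R1: [0, -109/4, 53/4]
R3 ← R3 − (6)·R1: [0, -51, 27]
R3 ← R3 − (204/109)·R2: [0, 0, 240/109]
3 nonzero rows, so rank(P) = 3.
P has 3 columns; by rank–nullity, nullity = 3 − 3 = 0.

0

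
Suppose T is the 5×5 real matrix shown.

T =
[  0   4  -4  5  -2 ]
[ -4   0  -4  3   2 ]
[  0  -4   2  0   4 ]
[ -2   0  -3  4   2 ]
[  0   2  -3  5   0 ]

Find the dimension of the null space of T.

2

Row reduce to echelon form.
Swap R1 ↔ R2
R4 ← R4 − (1/2)·R1: [0, 0, -1, 5/2, 1]
R3 ← R3 + R2: [0, 0, -2, 5, 2]
R5 ← R5 − (1/2)·R2: [0, 0, -1, 5/2, 1]
R4 ← R4 − (1/2)·R3: [0, 0, 0, 0, 0]
R5 ← R5 − (1/2)·R3: [0, 0, 0, 0, 0]
3 nonzero rows, so rank(T) = 3.
T has 5 columns; by rank–nullity, nullity = 5 − 3 = 2.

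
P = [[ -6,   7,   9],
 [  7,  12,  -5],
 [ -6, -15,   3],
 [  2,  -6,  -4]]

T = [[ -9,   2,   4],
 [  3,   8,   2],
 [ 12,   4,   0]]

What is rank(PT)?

First compute PT:
[[183,  80, -10],
 [-87,  90,  52],
 [ 45, -120, -54],
 [-84, -60,  -4]]
Now row reduce the product.
R2 ← R2 + (29/61)·R1: [0, 7810/61, 2882/61]
R3 ← R3 − (15/61)·R1: [0, -8520/61, -3144/61]
R4 ← R4 + (28/61)·R1: [0, -1420/61, -524/61]
R3 ← R3 + (12/11)·R2: [0, 0, 0]
R4 ← R4 + (2/11)·R2: [0, 0, 0]
2 nonzero rows, so rank(PT) = 2.

2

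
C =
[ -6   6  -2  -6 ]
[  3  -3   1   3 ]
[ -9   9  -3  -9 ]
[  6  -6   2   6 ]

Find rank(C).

Row reduce to echelon form.
R2 ← R2 + (1/2)·R1: [0, 0, 0, 0]
R3 ← R3 − (3/2)·R1: [0, 0, 0, 0]
R4 ← R4 + R1: [0, 0, 0, 0]
Echelon form has 1 nonzero row, so rank(C) = 1.

1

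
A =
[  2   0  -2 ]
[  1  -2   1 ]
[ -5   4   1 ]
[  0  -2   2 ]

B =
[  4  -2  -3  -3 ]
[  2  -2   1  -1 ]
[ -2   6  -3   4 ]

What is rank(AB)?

First compute AB:
[[ 12, -16,   0, -14],
 [ -2,   8,  -8,   3],
 [-14,   8,  16,  15],
 [ -8,  16,  -8,  10]]
Now row reduce the product.
R2 ← R2 + (1/6)·R1: [0, 16/3, -8, 2/3]
R3 ← R3 + (7/6)·R1: [0, -32/3, 16, -4/3]
R4 ← R4 + (2/3)·R1: [0, 16/3, -8, 2/3]
R3 ← R3 + (2)·R2: [0, 0, 0, 0]
R4 ← R4 − R2: [0, 0, 0, 0]
2 nonzero rows, so rank(AB) = 2.

2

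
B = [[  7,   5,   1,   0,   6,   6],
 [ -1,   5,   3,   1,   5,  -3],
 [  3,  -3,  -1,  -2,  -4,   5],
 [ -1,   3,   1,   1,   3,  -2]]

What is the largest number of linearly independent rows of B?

Row reduce to echelon form.
R2 ← R2 + (1/7)·R1: [0, 40/7, 22/7, 1, 41/7, -15/7]
R3 ← R3 − (3/7)·R1: [0, -36/7, -10/7, -2, -46/7, 17/7]
R4 ← R4 + (1/7)·R1: [0, 26/7, 8/7, 1, 27/7, -8/7]
R3 ← R3 + (9/10)·R2: [0, 0, 7/5, -11/10, -13/10, 1/2]
R4 ← R4 − (13/20)·R2: [0, 0, -9/10, 7/20, 1/20, 1/4]
R4 ← R4 + (9/14)·R3: [0, 0, 0, -5/14, -11/14, 4/7]
Echelon form has 4 nonzero rows, so rank(B) = 4.
The rank gives the maximum number of linearly independent rows: 4.

4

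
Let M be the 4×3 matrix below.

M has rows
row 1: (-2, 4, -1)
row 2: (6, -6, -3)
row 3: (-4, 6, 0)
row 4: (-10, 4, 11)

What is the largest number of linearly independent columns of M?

Row reduce to echelon form.
R2 ← R2 + (3)·R1: [0, 6, -6]
R3 ← R3 − (2)·R1: [0, -2, 2]
R4 ← R4 − (5)·R1: [0, -16, 16]
R3 ← R3 + (1/3)·R2: [0, 0, 0]
R4 ← R4 + (8/3)·R2: [0, 0, 0]
Echelon form has 2 nonzero rows, so rank(M) = 2.
The rank gives the maximum number of linearly independent columns: 2.

2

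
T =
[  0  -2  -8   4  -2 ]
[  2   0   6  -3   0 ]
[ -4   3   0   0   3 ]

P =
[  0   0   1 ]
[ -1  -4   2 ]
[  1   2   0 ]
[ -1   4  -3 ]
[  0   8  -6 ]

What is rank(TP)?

2

First compute TP:
[[-10,  -8,  -4],
 [  9,   0,  11],
 [ -3,  12, -16]]
Now row reduce the product.
R2 ← R2 + (9/10)·R1: [0, -36/5, 37/5]
R3 ← R3 − (3/10)·R1: [0, 72/5, -74/5]
R3 ← R3 + (2)·R2: [0, 0, 0]
2 nonzero rows, so rank(TP) = 2.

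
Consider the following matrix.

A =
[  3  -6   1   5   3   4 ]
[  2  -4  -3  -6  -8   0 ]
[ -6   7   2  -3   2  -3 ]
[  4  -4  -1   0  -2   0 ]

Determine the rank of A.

4

Row reduce to echelon form.
R2 ← R2 − (2/3)·R1: [0, 0, -11/3, -28/3, -10, -8/3]
R3 ← R3 + (2)·R1: [0, -5, 4, 7, 8, 5]
R4 ← R4 − (4/3)·R1: [0, 4, -7/3, -20/3, -6, -16/3]
Swap R2 ↔ R3
R4 ← R4 + (4/5)·R2: [0, 0, 13/15, -16/15, 2/5, -4/3]
R4 ← R4 + (13/55)·R3: [0, 0, 0, -36/11, -108/55, -108/55]
Echelon form has 4 nonzero rows, so rank(A) = 4.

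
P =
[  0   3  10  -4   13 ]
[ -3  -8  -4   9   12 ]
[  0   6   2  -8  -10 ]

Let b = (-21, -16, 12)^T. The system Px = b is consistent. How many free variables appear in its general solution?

Row reduce the augmented matrix [P | b].
Swap R1 ↔ R2
R3 ← R3 − (2)·R2: [0, 0, -18, 0, -36, 54]
The echelon form has 3 nonzero rows, and every pivot lies in the first 5 columns, so rank(P) = rank([P|b]) = 3.
The system is consistent.
Free variables = (unknowns) − (rank) = 5 − 3 = 2.

2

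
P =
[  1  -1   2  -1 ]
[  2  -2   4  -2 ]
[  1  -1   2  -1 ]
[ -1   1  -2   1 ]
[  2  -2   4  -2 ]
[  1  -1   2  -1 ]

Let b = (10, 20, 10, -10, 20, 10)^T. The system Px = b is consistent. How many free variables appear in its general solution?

3

Row reduce the augmented matrix [P | b].
R2 ← R2 − (2)·R1: [0, 0, 0, 0, 0]
R3 ← R3 − R1: [0, 0, 0, 0, 0]
R4 ← R4 + R1: [0, 0, 0, 0, 0]
R5 ← R5 − (2)·R1: [0, 0, 0, 0, 0]
R6 ← R6 − R1: [0, 0, 0, 0, 0]
The echelon form has 1 nonzero rows, and every pivot lies in the first 4 columns, so rank(P) = rank([P|b]) = 1.
The system is consistent.
Free variables = (unknowns) − (rank) = 4 − 1 = 3.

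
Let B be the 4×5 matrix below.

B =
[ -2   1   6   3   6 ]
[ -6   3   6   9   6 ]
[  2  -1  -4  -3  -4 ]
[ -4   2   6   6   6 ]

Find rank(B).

Row reduce to echelon form.
R2 ← R2 − (3)·R1: [0, 0, -12, 0, -12]
R3 ← R3 + R1: [0, 0, 2, 0, 2]
R4 ← R4 − (2)·R1: [0, 0, -6, 0, -6]
R3 ← R3 + (1/6)·R2: [0, 0, 0, 0, 0]
R4 ← R4 − (1/2)·R2: [0, 0, 0, 0, 0]
Echelon form has 2 nonzero rows, so rank(B) = 2.

2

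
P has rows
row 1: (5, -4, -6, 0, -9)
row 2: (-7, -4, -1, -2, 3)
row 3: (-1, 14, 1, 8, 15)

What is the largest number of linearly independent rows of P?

Row reduce to echelon form.
R2 ← R2 + (7/5)·R1: [0, -48/5, -47/5, -2, -48/5]
R3 ← R3 + (1/5)·R1: [0, 66/5, -1/5, 8, 66/5]
R3 ← R3 + (11/8)·R2: [0, 0, -105/8, 21/4, 0]
Echelon form has 3 nonzero rows, so rank(P) = 3.
The rank gives the maximum number of linearly independent rows: 3.

3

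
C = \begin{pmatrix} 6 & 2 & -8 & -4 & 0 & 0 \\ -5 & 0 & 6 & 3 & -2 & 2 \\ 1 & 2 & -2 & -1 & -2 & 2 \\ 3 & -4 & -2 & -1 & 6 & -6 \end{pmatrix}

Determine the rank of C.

2

Row reduce to echelon form.
R2 ← R2 + (5/6)·R1: [0, 5/3, -2/3, -1/3, -2, 2]
R3 ← R3 − (1/6)·R1: [0, 5/3, -2/3, -1/3, -2, 2]
R4 ← R4 − (1/2)·R1: [0, -5, 2, 1, 6, -6]
R3 ← R3 − R2: [0, 0, 0, 0, 0, 0]
R4 ← R4 + (3)·R2: [0, 0, 0, 0, 0, 0]
Echelon form has 2 nonzero rows, so rank(C) = 2.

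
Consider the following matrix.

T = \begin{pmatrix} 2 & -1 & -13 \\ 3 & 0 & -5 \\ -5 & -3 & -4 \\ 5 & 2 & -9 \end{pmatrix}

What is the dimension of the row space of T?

3

Row reduce to echelon form.
R2 ← R2 − (3/2)·R1: [0, 3/2, 29/2]
R3 ← R3 + (5/2)·R1: [0, -11/2, -73/2]
R4 ← R4 − (5/2)·R1: [0, 9/2, 47/2]
R3 ← R3 + (11/3)·R2: [0, 0, 50/3]
R4 ← R4 − (3)·R2: [0, 0, -20]
R4 ← R4 + (6/5)·R3: [0, 0, 0]
Echelon form has 3 nonzero rows, so rank(T) = 3.
The row space has dimension equal to the rank: 3.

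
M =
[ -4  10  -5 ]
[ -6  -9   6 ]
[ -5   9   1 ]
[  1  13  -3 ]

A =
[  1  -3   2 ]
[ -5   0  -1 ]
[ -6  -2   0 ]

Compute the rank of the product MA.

First compute MA:
[[-24,  22, -18],
 [  3,   6,  -3],
 [-56,  13, -19],
 [-46,   3, -11]]
Now row reduce the product.
R2 ← R2 + (1/8)·R1: [0, 35/4, -21/4]
R3 ← R3 − (7/3)·R1: [0, -115/3, 23]
R4 ← R4 − (23/12)·R1: [0, -235/6, 47/2]
R3 ← R3 + (92/21)·R2: [0, 0, 0]
R4 ← R4 + (94/21)·R2: [0, 0, 0]
2 nonzero rows, so rank(MA) = 2.

2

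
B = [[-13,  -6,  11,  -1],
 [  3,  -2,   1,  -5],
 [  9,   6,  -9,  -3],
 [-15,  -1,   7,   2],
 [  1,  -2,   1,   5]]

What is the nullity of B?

1

Row reduce to echelon form.
R2 ← R2 + (3/13)·R1: [0, -44/13, 46/13, -68/13]
R3 ← R3 + (9/13)·R1: [0, 24/13, -18/13, -48/13]
R4 ← R4 − (15/13)·R1: [0, 77/13, -74/13, 41/13]
R5 ← R5 + (1/13)·R1: [0, -32/13, 24/13, 64/13]
R3 ← R3 + (6/11)·R2: [0, 0, 6/11, -72/11]
R4 ← R4 + (7/4)·R2: [0, 0, 1/2, -6]
R5 ← R5 − (8/11)·R2: [0, 0, -8/11, 96/11]
R4 ← R4 − (11/12)·R3: [0, 0, 0, 0]
R5 ← R5 + (4/3)·R3: [0, 0, 0, 0]
3 nonzero rows, so rank(B) = 3.
B has 4 columns; by rank–nullity, nullity = 4 − 3 = 1.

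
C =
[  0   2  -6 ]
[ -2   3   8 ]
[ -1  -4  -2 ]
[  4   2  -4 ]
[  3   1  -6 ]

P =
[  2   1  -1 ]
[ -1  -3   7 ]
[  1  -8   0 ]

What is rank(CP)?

3

First compute CP:
[[ -8,  42,  14],
 [  1, -75,  23],
 [  0,  27, -27],
 [  2,  30,  10],
 [ -1,  48,   4]]
Now row reduce the product.
R2 ← R2 + (1/8)·R1: [0, -279/4, 99/4]
R4 ← R4 + (1/4)·R1: [0, 81/2, 27/2]
R5 ← R5 − (1/8)·R1: [0, 171/4, 9/4]
R3 ← R3 + (12/31)·R2: [0, 0, -540/31]
R4 ← R4 + (18/31)·R2: [0, 0, 864/31]
R5 ← R5 + (19/31)·R2: [0, 0, 540/31]
R4 ← R4 + (8/5)·R3: [0, 0, 0]
R5 ← R5 + R3: [0, 0, 0]
3 nonzero rows, so rank(CP) = 3.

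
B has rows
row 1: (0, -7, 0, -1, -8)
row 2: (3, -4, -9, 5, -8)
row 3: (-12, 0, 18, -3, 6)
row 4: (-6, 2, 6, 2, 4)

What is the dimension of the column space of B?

Row reduce to echelon form.
Swap R1 ↔ R2
R3 ← R3 + (4)·R1: [0, -16, -18, 17, -26]
R4 ← R4 + (2)·R1: [0, -6, -12, 12, -12]
R3 ← R3 − (16/7)·R2: [0, 0, -18, 135/7, -54/7]
R4 ← R4 − (6/7)·R2: [0, 0, -12, 90/7, -36/7]
R4 ← R4 − (2/3)·R3: [0, 0, 0, 0, 0]
Echelon form has 3 nonzero rows, so rank(B) = 3.
The column space has dimension equal to the rank: 3.

3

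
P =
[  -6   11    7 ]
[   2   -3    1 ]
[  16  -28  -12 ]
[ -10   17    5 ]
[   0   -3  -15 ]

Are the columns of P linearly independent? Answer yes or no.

no

Row reduce P to echelon form.
R2 ← R2 + (1/3)·R1: [0, 2/3, 10/3]
R3 ← R3 + (8/3)·R1: [0, 4/3, 20/3]
R4 ← R4 − (5/3)·R1: [0, -4/3, -20/3]
R3 ← R3 − (2)·R2: [0, 0, 0]
R4 ← R4 + (2)·R2: [0, 0, 0]
R5 ← R5 + (9/2)·R2: [0, 0, 0]
2 pivots among 3 columns.
Only 2 < 3 pivot columns, so the columns are linearly dependent.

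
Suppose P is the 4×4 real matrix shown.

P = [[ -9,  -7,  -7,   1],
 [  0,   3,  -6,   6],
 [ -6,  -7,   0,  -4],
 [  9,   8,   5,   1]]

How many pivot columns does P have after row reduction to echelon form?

Row reduce to echelon form.
R3 ← R3 − (2/3)·R1: [0, -7/3, 14/3, -14/3]
R4 ← R4 + R1: [0, 1, -2, 2]
R3 ← R3 + (7/9)·R2: [0, 0, 0, 0]
R4 ← R4 − (1/3)·R2: [0, 0, 0, 0]
Echelon form has 2 nonzero rows, so rank(P) = 2.
Each nonzero row contributes one pivot column: 2 pivot columns.

2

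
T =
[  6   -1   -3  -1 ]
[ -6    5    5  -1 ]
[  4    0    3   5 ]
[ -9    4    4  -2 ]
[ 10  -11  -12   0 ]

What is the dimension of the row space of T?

Row reduce to echelon form.
R2 ← R2 + R1: [0, 4, 2, -2]
R3 ← R3 − (2/3)·R1: [0, 2/3, 5, 17/3]
R4 ← R4 + (3/2)·R1: [0, 5/2, -1/2, -7/2]
R5 ← R5 − (5/3)·R1: [0, -28/3, -7, 5/3]
R3 ← R3 − (1/6)·R2: [0, 0, 14/3, 6]
R4 ← R4 − (5/8)·R2: [0, 0, -7/4, -9/4]
R5 ← R5 + (7/3)·R2: [0, 0, -7/3, -3]
R4 ← R4 + (3/8)·R3: [0, 0, 0, 0]
R5 ← R5 + (1/2)·R3: [0, 0, 0, 0]
Echelon form has 3 nonzero rows, so rank(T) = 3.
The row space has dimension equal to the rank: 3.

3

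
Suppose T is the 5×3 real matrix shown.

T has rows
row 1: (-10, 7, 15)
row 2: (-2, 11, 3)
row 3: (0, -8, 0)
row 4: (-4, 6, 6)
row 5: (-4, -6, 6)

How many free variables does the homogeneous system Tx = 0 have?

1

Row reduce to echelon form.
R2 ← R2 − (1/5)·R1: [0, 48/5, 0]
R4 ← R4 − (2/5)·R1: [0, 16/5, 0]
R5 ← R5 − (2/5)·R1: [0, -44/5, 0]
R3 ← R3 + (5/6)·R2: [0, 0, 0]
R4 ← R4 − (1/3)·R2: [0, 0, 0]
R5 ← R5 + (11/12)·R2: [0, 0, 0]
2 nonzero rows, so rank(T) = 2.
T has 3 columns; by rank–nullity, nullity = 3 − 2 = 1.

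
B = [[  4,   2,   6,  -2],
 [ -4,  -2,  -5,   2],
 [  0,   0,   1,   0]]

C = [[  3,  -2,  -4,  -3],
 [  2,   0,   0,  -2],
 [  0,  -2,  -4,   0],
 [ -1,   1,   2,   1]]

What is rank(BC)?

First compute BC:
[[ 18, -22, -44, -18],
 [-18,  20,  40,  18],
 [  0,  -2,  -4,   0]]
Now row reduce the product.
R2 ← R2 + R1: [0, -2, -4, 0]
R3 ← R3 − R2: [0, 0, 0, 0]
2 nonzero rows, so rank(BC) = 2.

2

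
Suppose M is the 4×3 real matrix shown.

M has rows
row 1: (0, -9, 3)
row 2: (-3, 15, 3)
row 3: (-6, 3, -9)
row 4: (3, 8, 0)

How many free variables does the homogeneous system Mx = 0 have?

0

Row reduce to echelon form.
Swap R1 ↔ R2
R3 ← R3 − (2)·R1: [0, -27, -15]
R4 ← R4 + R1: [0, 23, 3]
R3 ← R3 − (3)·R2: [0, 0, -24]
R4 ← R4 + (23/9)·R2: [0, 0, 32/3]
R4 ← R4 + (4/9)·R3: [0, 0, 0]
3 nonzero rows, so rank(M) = 3.
M has 3 columns; by rank–nullity, nullity = 3 − 3 = 0.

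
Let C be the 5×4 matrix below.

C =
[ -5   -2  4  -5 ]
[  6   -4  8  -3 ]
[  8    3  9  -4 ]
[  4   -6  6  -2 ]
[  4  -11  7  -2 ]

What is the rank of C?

Row reduce to echelon form.
R2 ← R2 + (6/5)·R1: [0, -32/5, 64/5, -9]
R3 ← R3 + (8/5)·R1: [0, -1/5, 77/5, -12]
R4 ← R4 + (4/5)·R1: [0, -38/5, 46/5, -6]
R5 ← R5 + (4/5)·R1: [0, -63/5, 51/5, -6]
R3 ← R3 − (1/32)·R2: [0, 0, 15, -375/32]
R4 ← R4 − (19/16)·R2: [0, 0, -6, 75/16]
R5 ← R5 − (63/32)·R2: [0, 0, -15, 375/32]
R4 ← R4 + (2/5)·R3: [0, 0, 0, 0]
R5 ← R5 + R3: [0, 0, 0, 0]
Echelon form has 3 nonzero rows, so rank(C) = 3.

3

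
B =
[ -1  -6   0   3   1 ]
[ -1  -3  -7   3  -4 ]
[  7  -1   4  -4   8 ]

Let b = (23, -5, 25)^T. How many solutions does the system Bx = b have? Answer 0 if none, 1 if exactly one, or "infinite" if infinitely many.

Row reduce the augmented matrix [B | b].
R2 ← R2 − R1: [0, 3, -7, 0, -5, -28]
R3 ← R3 + (7)·R1: [0, -43, 4, 17, 15, 186]
R3 ← R3 + (43/3)·R2: [0, 0, -289/3, 17, -170/3, -646/3]
The echelon form has 3 nonzero rows, and every pivot lies in the first 5 columns, so rank(B) = rank([B|b]) = 3.
The system is consistent.
rank = 3 < 5 unknowns, so there are infinitely many solutions.

infinite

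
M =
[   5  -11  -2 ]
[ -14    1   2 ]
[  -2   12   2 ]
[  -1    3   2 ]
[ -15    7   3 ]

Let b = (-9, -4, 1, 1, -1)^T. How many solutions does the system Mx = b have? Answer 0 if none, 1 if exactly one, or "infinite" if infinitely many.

Row reduce the augmented matrix [M | b].
R2 ← R2 + (14/5)·R1: [0, -149/5, -18/5, -146/5]
R3 ← R3 + (2/5)·R1: [0, 38/5, 6/5, -13/5]
R4 ← R4 + (1/5)·R1: [0, 4/5, 8/5, -4/5]
R5 ← R5 + (3)·R1: [0, -26, -3, -28]
R3 ← R3 + (38/149)·R2: [0, 0, 42/149, -1497/149]
R4 ← R4 + (4/149)·R2: [0, 0, 224/149, -236/149]
R5 ← R5 − (130/149)·R2: [0, 0, 21/149, -376/149]
R4 ← R4 − (16/3)·R3: [0, 0, 0, 52]
R5 ← R5 − (1/2)·R3: [0, 0, 0, 5/2]
R5 ← R5 − (5/104)·R4: [0, 0, 0, 0]
The echelon form has 4 nonzero rows; the last pivot sits in the augmented column, so rank(M) = 3 but rank([M|b]) = 4.
Since the ranks differ, the system is inconsistent.
It has no solutions.

0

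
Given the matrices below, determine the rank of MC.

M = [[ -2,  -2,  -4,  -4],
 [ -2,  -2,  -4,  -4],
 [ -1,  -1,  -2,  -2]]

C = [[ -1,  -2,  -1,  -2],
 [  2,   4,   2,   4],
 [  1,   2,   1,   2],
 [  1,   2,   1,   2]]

1

First compute MC:
[[-10, -20, -10, -20],
 [-10, -20, -10, -20],
 [ -5, -10,  -5, -10]]
Now row reduce the product.
R2 ← R2 − R1: [0, 0, 0, 0]
R3 ← R3 − (1/2)·R1: [0, 0, 0, 0]
1 nonzero row, so rank(MC) = 1.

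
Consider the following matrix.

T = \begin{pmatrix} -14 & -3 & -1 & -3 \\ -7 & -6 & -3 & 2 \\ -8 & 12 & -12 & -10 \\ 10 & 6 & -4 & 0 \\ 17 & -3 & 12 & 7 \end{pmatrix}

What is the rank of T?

3

Row reduce to echelon form.
R2 ← R2 − (1/2)·R1: [0, -9/2, -5/2, 7/2]
R3 ← R3 − (4/7)·R1: [0, 96/7, -80/7, -58/7]
R4 ← R4 + (5/7)·R1: [0, 27/7, -33/7, -15/7]
R5 ← R5 + (17/14)·R1: [0, -93/14, 151/14, 47/14]
R3 ← R3 + (64/21)·R2: [0, 0, -400/21, 50/21]
R4 ← R4 + (6/7)·R2: [0, 0, -48/7, 6/7]
R5 ← R5 − (31/21)·R2: [0, 0, 304/21, -38/21]
R4 ← R4 − (9/25)·R3: [0, 0, 0, 0]
R5 ← R5 + (19/25)·R3: [0, 0, 0, 0]
Echelon form has 3 nonzero rows, so rank(T) = 3.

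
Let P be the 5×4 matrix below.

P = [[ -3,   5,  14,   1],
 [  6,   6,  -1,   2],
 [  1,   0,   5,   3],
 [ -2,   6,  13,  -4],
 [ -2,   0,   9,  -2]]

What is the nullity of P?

0

Row reduce to echelon form.
R2 ← R2 + (2)·R1: [0, 16, 27, 4]
R3 ← R3 + (1/3)·R1: [0, 5/3, 29/3, 10/3]
R4 ← R4 − (2/3)·R1: [0, 8/3, 11/3, -14/3]
R5 ← R5 − (2/3)·R1: [0, -10/3, -1/3, -8/3]
R3 ← R3 − (5/48)·R2: [0, 0, 329/48, 35/12]
R4 ← R4 − (1/6)·R2: [0, 0, -5/6, -16/3]
R5 ← R5 + (5/24)·R2: [0, 0, 127/24, -11/6]
R4 ← R4 + (40/329)·R3: [0, 0, 0, -234/47]
R5 ← R5 − (254/329)·R3: [0, 0, 0, -192/47]
R5 ← R5 − (32/39)·R4: [0, 0, 0, 0]
4 nonzero rows, so rank(P) = 4.
P has 4 columns; by rank–nullity, nullity = 4 − 4 = 0.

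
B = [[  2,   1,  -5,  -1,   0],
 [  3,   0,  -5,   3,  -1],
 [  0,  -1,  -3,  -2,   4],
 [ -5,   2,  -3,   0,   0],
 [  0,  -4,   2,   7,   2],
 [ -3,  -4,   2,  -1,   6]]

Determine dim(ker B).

0

Row reduce to echelon form.
R2 ← R2 − (3/2)·R1: [0, -3/2, 5/2, 9/2, -1]
R4 ← R4 + (5/2)·R1: [0, 9/2, -31/2, -5/2, 0]
R6 ← R6 + (3/2)·R1: [0, -5/2, -11/2, -5/2, 6]
R3 ← R3 − (2/3)·R2: [0, 0, -14/3, -5, 14/3]
R4 ← R4 + (3)·R2: [0, 0, -8, 11, -3]
R5 ← R5 − (8/3)·R2: [0, 0, -14/3, -5, 14/3]
R6 ← R6 − (5/3)·R2: [0, 0, -29/3, -10, 23/3]
R4 ← R4 − (12/7)·R3: [0, 0, 0, 137/7, -11]
R5 ← R5 − R3: [0, 0, 0, 0, 0]
R6 ← R6 − (29/14)·R3: [0, 0, 0, 5/14, -2]
R6 ← R6 − (5/274)·R4: [0, 0, 0, 0, -493/274]
Swap R5 ↔ R6
5 nonzero rows, so rank(B) = 5.
B has 5 columns; by rank–nullity, nullity = 5 − 5 = 0.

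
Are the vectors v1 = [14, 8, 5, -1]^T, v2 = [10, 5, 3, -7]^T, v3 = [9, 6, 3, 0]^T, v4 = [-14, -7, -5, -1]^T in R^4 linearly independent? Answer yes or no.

yes

Form the matrix with these vectors as rows and row reduce.
R2 ← R2 − (5/7)·R1: [0, -5/7, -4/7, -44/7]
R3 ← R3 − (9/14)·R1: [0, 6/7, -3/14, 9/14]
R4 ← R4 + R1: [0, 1, 0, -2]
R3 ← R3 + (6/5)·R2: [0, 0, -9/10, -69/10]
R4 ← R4 + (7/5)·R2: [0, 0, -4/5, -54/5]
R4 ← R4 − (8/9)·R3: [0, 0, 0, -14/3]
4 nonzero rows, so the 4 vectors span a space of dimension 4.
Since 4 = 4, the vectors are linearly independent.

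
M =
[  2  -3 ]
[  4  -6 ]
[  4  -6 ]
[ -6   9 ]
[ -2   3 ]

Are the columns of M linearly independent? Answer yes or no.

no

Row reduce M to echelon form.
R2 ← R2 − (2)·R1: [0, 0]
R3 ← R3 − (2)·R1: [0, 0]
R4 ← R4 + (3)·R1: [0, 0]
R5 ← R5 + R1: [0, 0]
1 pivot among 2 columns.
Only 1 < 2 pivot columns, so the columns are linearly dependent.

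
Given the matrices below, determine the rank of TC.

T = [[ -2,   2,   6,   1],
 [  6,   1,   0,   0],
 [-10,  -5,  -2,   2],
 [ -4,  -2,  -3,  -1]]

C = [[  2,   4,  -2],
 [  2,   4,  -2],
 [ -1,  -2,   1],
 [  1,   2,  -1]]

1

First compute TC:
[[ -5, -10,   5],
 [ 14,  28, -14],
 [-26, -52,  26],
 [-10, -20,  10]]
Now row reduce the product.
R2 ← R2 + (14/5)·R1: [0, 0, 0]
R3 ← R3 − (26/5)·R1: [0, 0, 0]
R4 ← R4 − (2)·R1: [0, 0, 0]
1 nonzero row, so rank(TC) = 1.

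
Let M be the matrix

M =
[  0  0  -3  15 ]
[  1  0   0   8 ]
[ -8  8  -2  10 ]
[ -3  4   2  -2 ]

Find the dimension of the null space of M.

Row reduce to echelon form.
Swap R1 ↔ R2
R3 ← R3 + (8)·R1: [0, 8, -2, 74]
R4 ← R4 + (3)·R1: [0, 4, 2, 22]
Swap R2 ↔ R3
R4 ← R4 − (1/2)·R2: [0, 0, 3, -15]
R4 ← R4 + R3: [0, 0, 0, 0]
3 nonzero rows, so rank(M) = 3.
M has 4 columns; by rank–nullity, nullity = 4 − 3 = 1.

1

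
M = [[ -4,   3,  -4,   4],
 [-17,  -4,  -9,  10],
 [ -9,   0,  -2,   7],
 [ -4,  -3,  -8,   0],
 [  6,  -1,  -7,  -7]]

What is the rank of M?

3

Row reduce to echelon form.
R2 ← R2 − (17/4)·R1: [0, -67/4, 8, -7]
R3 ← R3 − (9/4)·R1: [0, -27/4, 7, -2]
R4 ← R4 − R1: [0, -6, -4, -4]
R5 ← R5 + (3/2)·R1: [0, 7/2, -13, -1]
R3 ← R3 − (27/67)·R2: [0, 0, 253/67, 55/67]
R4 ← R4 − (24/67)·R2: [0, 0, -460/67, -100/67]
R5 ← R5 + (14/67)·R2: [0, 0, -759/67, -165/67]
R4 ← R4 + (20/11)·R3: [0, 0, 0, 0]
R5 ← R5 + (3)·R3: [0, 0, 0, 0]
Echelon form has 3 nonzero rows, so rank(M) = 3.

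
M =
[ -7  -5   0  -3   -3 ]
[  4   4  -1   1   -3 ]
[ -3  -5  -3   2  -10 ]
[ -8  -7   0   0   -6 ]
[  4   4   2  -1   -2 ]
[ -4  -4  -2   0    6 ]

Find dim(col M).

5

Row reduce to echelon form.
R2 ← R2 + (4/7)·R1: [0, 8/7, -1, -5/7, -33/7]
R3 ← R3 − (3/7)·R1: [0, -20/7, -3, 23/7, -61/7]
R4 ← R4 − (8/7)·R1: [0, -9/7, 0, 24/7, -18/7]
R5 ← R5 + (4/7)·R1: [0, 8/7, 2, -19/7, -26/7]
R6 ← R6 − (4/7)·R1: [0, -8/7, -2, 12/7, 54/7]
R3 ← R3 + (5/2)·R2: [0, 0, -11/2, 3/2, -41/2]
R4 ← R4 + (9/8)·R2: [0, 0, -9/8, 21/8, -63/8]
R5 ← R5 − R2: [0, 0, 3, -2, 1]
R6 ← R6 + R2: [0, 0, -3, 1, 3]
R4 ← R4 − (9/44)·R3: [0, 0, 0, 51/22, -81/22]
R5 ← R5 + (6/11)·R3: [0, 0, 0, -13/11, -112/11]
R6 ← R6 − (6/11)·R3: [0, 0, 0, 2/11, 156/11]
R5 ← R5 + (26/51)·R4: [0, 0, 0, 0, -205/17]
R6 ← R6 − (4/51)·R4: [0, 0, 0, 0, 246/17]
R6 ← R6 + (6/5)·R5: [0, 0, 0, 0, 0]
Echelon form has 5 nonzero rows, so rank(M) = 5.
The column space has dimension equal to the rank: 5.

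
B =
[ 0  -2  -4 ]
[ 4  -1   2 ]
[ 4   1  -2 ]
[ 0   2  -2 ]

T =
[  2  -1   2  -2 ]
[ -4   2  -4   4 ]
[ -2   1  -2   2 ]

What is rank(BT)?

First compute BT:
[[ 16,  -8,  16, -16],
 [  8,  -4,   8,  -8],
 [  8,  -4,   8,  -8],
 [ -4,   2,  -4,   4]]
Now row reduce the product.
R2 ← R2 − (1/2)·R1: [0, 0, 0, 0]
R3 ← R3 − (1/2)·R1: [0, 0, 0, 0]
R4 ← R4 + (1/4)·R1: [0, 0, 0, 0]
1 nonzero row, so rank(BT) = 1.

1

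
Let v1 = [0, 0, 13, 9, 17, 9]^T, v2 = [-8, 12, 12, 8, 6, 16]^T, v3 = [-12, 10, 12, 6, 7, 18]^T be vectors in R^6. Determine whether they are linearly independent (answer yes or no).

Form the matrix with these vectors as rows and row reduce.
Swap R1 ↔ R2
R3 ← R3 − (3/2)·R1: [0, -8, -6, -6, -2, -6]
Swap R2 ↔ R3
3 nonzero rows, so the 3 vectors span a space of dimension 3.
Since 3 = 3, the vectors are linearly independent.

yes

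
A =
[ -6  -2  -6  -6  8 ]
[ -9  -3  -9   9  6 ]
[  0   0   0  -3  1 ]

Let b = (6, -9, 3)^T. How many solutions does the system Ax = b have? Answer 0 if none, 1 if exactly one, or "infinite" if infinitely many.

Row reduce the augmented matrix [A | b].
R2 ← R2 − (3/2)·R1: [0, 0, 0, 18, -6, -18]
R3 ← R3 + (1/6)·R2: [0, 0, 0, 0, 0, 0]
The echelon form has 2 nonzero rows, and every pivot lies in the first 5 columns, so rank(A) = rank([A|b]) = 2.
The system is consistent.
rank = 2 < 5 unknowns, so there are infinitely many solutions.

infinite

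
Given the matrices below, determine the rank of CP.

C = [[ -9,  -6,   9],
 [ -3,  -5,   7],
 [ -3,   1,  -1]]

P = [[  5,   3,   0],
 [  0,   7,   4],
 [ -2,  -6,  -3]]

First compute CP:
[[-63, -123, -51],
 [-29, -86, -41],
 [-13,   4,   7]]
Now row reduce the product.
R2 ← R2 − (29/63)·R1: [0, -617/21, -368/21]
R3 ← R3 − (13/63)·R1: [0, 617/21, 368/21]
R3 ← R3 + R2: [0, 0, 0]
2 nonzero rows, so rank(CP) = 2.

2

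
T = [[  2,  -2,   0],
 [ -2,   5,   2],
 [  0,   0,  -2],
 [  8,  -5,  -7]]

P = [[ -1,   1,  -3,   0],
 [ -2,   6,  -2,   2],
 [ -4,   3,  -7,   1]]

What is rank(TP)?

First compute TP:
[[  2, -10,  -2,  -4],
 [-16,  34, -18,  12],
 [  8,  -6,  14,  -2],
 [ 30, -43,  35, -17]]
Now row reduce the product.
R2 ← R2 + (8)·R1: [0, -46, -34, -20]
R3 ← R3 − (4)·R1: [0, 34, 22, 14]
R4 ← R4 − (15)·R1: [0, 107, 65, 43]
R3 ← R3 + (17/23)·R2: [0, 0, -72/23, -18/23]
R4 ← R4 + (107/46)·R2: [0, 0, -324/23, -81/23]
R4 ← R4 − (9/2)·R3: [0, 0, 0, 0]
3 nonzero rows, so rank(TP) = 3.

3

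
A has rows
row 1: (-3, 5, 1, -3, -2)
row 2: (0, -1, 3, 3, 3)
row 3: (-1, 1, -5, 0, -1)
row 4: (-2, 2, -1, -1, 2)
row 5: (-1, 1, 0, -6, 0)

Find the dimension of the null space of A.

0

Row reduce to echelon form.
R3 ← R3 − (1/3)·R1: [0, -2/3, -16/3, 1, -1/3]
R4 ← R4 − (2/3)·R1: [0, -4/3, -5/3, 1, 10/3]
R5 ← R5 − (1/3)·R1: [0, -2/3, -1/3, -5, 2/3]
R3 ← R3 − (2/3)·R2: [0, 0, -22/3, -1, -7/3]
R4 ← R4 − (4/3)·R2: [0, 0, -17/3, -3, -2/3]
R5 ← R5 − (2/3)·R2: [0, 0, -7/3, -7, -4/3]
R4 ← R4 − (17/22)·R3: [0, 0, 0, -49/22, 25/22]
R5 ← R5 − (7/22)·R3: [0, 0, 0, -147/22, -13/22]
R5 ← R5 − (3)·R4: [0, 0, 0, 0, -4]
5 nonzero rows, so rank(A) = 5.
A has 5 columns; by rank–nullity, nullity = 5 − 5 = 0.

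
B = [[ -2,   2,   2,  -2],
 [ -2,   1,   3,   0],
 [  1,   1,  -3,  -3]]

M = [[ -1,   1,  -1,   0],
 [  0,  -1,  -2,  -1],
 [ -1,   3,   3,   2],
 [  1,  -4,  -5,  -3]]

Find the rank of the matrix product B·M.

First compute BM:
[[ -2,  10,  14,   8],
 [ -1,   6,   9,   5],
 [ -1,   3,   3,   2]]
Now row reduce the product.
R2 ← R2 − (1/2)·R1: [0, 1, 2, 1]
R3 ← R3 − (1/2)·R1: [0, -2, -4, -2]
R3 ← R3 + (2)·R2: [0, 0, 0, 0]
2 nonzero rows, so rank(BM) = 2.

2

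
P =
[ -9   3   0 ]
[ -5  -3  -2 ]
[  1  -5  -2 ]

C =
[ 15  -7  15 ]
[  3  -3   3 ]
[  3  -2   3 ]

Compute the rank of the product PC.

First compute PC:
[[-126,  54, -126],
 [-90,  48, -90],
 [ -6,  12,  -6]]
Now row reduce the product.
R2 ← R2 − (5/7)·R1: [0, 66/7, 0]
R3 ← R3 − (1/21)·R1: [0, 66/7, 0]
R3 ← R3 − R2: [0, 0, 0]
2 nonzero rows, so rank(PC) = 2.

2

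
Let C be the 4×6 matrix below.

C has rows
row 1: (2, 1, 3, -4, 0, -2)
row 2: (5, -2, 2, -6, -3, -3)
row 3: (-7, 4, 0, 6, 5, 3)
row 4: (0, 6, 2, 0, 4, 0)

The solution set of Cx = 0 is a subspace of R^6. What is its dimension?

3

Row reduce to echelon form.
R2 ← R2 − (5/2)·R1: [0, -9/2, -11/2, 4, -3, 2]
R3 ← R3 + (7/2)·R1: [0, 15/2, 21/2, -8, 5, -4]
R3 ← R3 + (5/3)·R2: [0, 0, 4/3, -4/3, 0, -2/3]
R4 ← R4 + (4/3)·R2: [0, 0, -16/3, 16/3, 0, 8/3]
R4 ← R4 + (4)·R3: [0, 0, 0, 0, 0, 0]
3 nonzero rows, so rank(C) = 3.
C has 6 columns; by rank–nullity, nullity = 6 − 3 = 3.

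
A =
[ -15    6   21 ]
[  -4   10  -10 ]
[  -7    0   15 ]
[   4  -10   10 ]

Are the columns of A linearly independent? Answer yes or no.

no

Row reduce A to echelon form.
R2 ← R2 − (4/15)·R1: [0, 42/5, -78/5]
R3 ← R3 − (7/15)·R1: [0, -14/5, 26/5]
R4 ← R4 + (4/15)·R1: [0, -42/5, 78/5]
R3 ← R3 + (1/3)·R2: [0, 0, 0]
R4 ← R4 + R2: [0, 0, 0]
2 pivots among 3 columns.
Only 2 < 3 pivot columns, so the columns are linearly dependent.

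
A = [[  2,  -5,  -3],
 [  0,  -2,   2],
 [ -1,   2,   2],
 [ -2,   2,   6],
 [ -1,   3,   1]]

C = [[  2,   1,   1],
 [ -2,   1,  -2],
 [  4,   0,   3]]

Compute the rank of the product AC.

First compute AC:
[[  2,  -3,   3],
 [ 12,  -2,  10],
 [  2,   1,   1],
 [ 16,   0,  12],
 [ -4,   2,  -4]]
Now row reduce the product.
R2 ← R2 − (6)·R1: [0, 16, -8]
R3 ← R3 − R1: [0, 4, -2]
R4 ← R4 − (8)·R1: [0, 24, -12]
R5 ← R5 + (2)·R1: [0, -4, 2]
R3 ← R3 − (1/4)·R2: [0, 0, 0]
R4 ← R4 − (3/2)·R2: [0, 0, 0]
R5 ← R5 + (1/4)·R2: [0, 0, 0]
2 nonzero rows, so rank(AC) = 2.

2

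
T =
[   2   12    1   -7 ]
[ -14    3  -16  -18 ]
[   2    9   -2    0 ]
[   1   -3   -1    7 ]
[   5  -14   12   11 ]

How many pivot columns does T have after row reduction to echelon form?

Row reduce to echelon form.
R2 ← R2 + (7)·R1: [0, 87, -9, -67]
R3 ← R3 − R1: [0, -3, -3, 7]
R4 ← R4 − (1/2)·R1: [0, -9, -3/2, 21/2]
R5 ← R5 − (5/2)·R1: [0, -44, 19/2, 57/2]
R3 ← R3 + (1/29)·R2: [0, 0, -96/29, 136/29]
R4 ← R4 + (3/29)·R2: [0, 0, -141/58, 207/58]
R5 ← R5 + (44/87)·R2: [0, 0, 287/58, -937/174]
R4 ← R4 − (47/64)·R3: [0, 0, 0, 1/8]
R5 ← R5 + (287/192)·R3: [0, 0, 0, 13/8]
R5 ← R5 − (13)·R4: [0, 0, 0, 0]
Echelon form has 4 nonzero rows, so rank(T) = 4.
Each nonzero row contributes one pivot column: 4 pivot columns.

4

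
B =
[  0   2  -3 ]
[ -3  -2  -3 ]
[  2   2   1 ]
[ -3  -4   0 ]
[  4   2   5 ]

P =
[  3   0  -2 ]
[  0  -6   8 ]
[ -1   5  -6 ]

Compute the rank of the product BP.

2

First compute BP:
[[  3, -27,  34],
 [ -6,  -3,   8],
 [  5,  -7,   6],
 [ -9,  24, -26],
 [  7,  13, -22]]
Now row reduce the product.
R2 ← R2 + (2)·R1: [0, -57, 76]
R3 ← R3 − (5/3)·R1: [0, 38, -152/3]
R4 ← R4 + (3)·R1: [0, -57, 76]
R5 ← R5 − (7/3)·R1: [0, 76, -304/3]
R3 ← R3 + (2/3)·R2: [0, 0, 0]
R4 ← R4 − R2: [0, 0, 0]
R5 ← R5 + (4/3)·R2: [0, 0, 0]
2 nonzero rows, so rank(BP) = 2.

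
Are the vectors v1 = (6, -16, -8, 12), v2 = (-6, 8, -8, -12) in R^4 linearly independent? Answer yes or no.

yes

Form the matrix with these vectors as rows and row reduce.
R2 ← R2 + R1: [0, -8, -16, 0]
2 nonzero rows, so the 2 vectors span a space of dimension 2.
Since 2 = 2, the vectors are linearly independent.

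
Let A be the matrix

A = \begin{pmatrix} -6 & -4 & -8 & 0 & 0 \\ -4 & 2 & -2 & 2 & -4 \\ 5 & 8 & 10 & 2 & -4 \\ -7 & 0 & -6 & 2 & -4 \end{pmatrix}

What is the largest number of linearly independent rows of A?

Row reduce to echelon form.
R2 ← R2 − (2/3)·R1: [0, 14/3, 10/3, 2, -4]
R3 ← R3 + (5/6)·R1: [0, 14/3, 10/3, 2, -4]
R4 ← R4 − (7/6)·R1: [0, 14/3, 10/3, 2, -4]
R3 ← R3 − R2: [0, 0, 0, 0, 0]
R4 ← R4 − R2: [0, 0, 0, 0, 0]
Echelon form has 2 nonzero rows, so rank(A) = 2.
The rank gives the maximum number of linearly independent rows: 2.

2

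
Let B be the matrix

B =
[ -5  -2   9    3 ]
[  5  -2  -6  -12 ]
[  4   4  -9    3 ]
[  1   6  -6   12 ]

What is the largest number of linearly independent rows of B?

2

Row reduce to echelon form.
R2 ← R2 + R1: [0, -4, 3, -9]
R3 ← R3 + (4/5)·R1: [0, 12/5, -9/5, 27/5]
R4 ← R4 + (1/5)·R1: [0, 28/5, -21/5, 63/5]
R3 ← R3 + (3/5)·R2: [0, 0, 0, 0]
R4 ← R4 + (7/5)·R2: [0, 0, 0, 0]
Echelon form has 2 nonzero rows, so rank(B) = 2.
The rank gives the maximum number of linearly independent rows: 2.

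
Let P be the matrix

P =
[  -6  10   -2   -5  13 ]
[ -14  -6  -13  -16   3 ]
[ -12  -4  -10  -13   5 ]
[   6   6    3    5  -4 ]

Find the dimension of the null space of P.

Row reduce to echelon form.
R2 ← R2 − (7/3)·R1: [0, -88/3, -25/3, -13/3, -82/3]
R3 ← R3 − (2)·R1: [0, -24, -6, -3, -21]
R4 ← R4 + R1: [0, 16, 1, 0, 9]
R3 ← R3 − (9/11)·R2: [0, 0, 9/11, 6/11, 15/11]
R4 ← R4 + (6/11)·R2: [0, 0, -39/11, -26/11, -65/11]
R4 ← R4 + (13/3)·R3: [0, 0, 0, 0, 0]
3 nonzero rows, so rank(P) = 3.
P has 5 columns; by rank–nullity, nullity = 5 − 3 = 2.

2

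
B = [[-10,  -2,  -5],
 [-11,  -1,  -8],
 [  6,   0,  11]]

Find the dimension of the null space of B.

Row reduce to echelon form.
R2 ← R2 − (11/10)·R1: [0, 6/5, -5/2]
R3 ← R3 + (3/5)·R1: [0, -6/5, 8]
R3 ← R3 + R2: [0, 0, 11/2]
3 nonzero rows, so rank(B) = 3.
B has 3 columns; by rank–nullity, nullity = 3 − 3 = 0.

0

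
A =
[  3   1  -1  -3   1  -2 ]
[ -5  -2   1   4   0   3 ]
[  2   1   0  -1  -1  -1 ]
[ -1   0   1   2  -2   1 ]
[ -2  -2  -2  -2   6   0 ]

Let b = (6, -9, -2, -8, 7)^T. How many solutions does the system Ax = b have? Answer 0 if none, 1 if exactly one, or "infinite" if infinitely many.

Row reduce the augmented matrix [A | b].
R2 ← R2 + (5/3)·R1: [0, -1/3, -2/3, -1, 5/3, -1/3, 1]
R3 ← R3 − (2/3)·R1: [0, 1/3, 2/3, 1, -5/3, 1/3, -6]
R4 ← R4 + (1/3)·R1: [0, 1/3, 2/3, 1, -5/3, 1/3, -6]
R5 ← R5 + (2/3)·R1: [0, -4/3, -8/3, -4, 20/3, -4/3, 11]
R3 ← R3 + R2: [0, 0, 0, 0, 0, 0, -5]
R4 ← R4 + R2: [0, 0, 0, 0, 0, 0, -5]
R5 ← R5 − (4)·R2: [0, 0, 0, 0, 0, 0, 7]
R4 ← R4 − R3: [0, 0, 0, 0, 0, 0, 0]
R5 ← R5 + (7/5)·R3: [0, 0, 0, 0, 0, 0, 0]
The echelon form has 3 nonzero rows; the last pivot sits in the augmented column, so rank(A) = 2 but rank([A|b]) = 3.
Since the ranks differ, the system is inconsistent.
It has no solutions.

0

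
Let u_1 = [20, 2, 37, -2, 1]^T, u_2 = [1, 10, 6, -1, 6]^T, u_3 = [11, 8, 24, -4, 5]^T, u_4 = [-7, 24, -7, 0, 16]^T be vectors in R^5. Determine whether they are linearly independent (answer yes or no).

Form the matrix with these vectors as rows and row reduce.
R2 ← R2 − (1/20)·R1: [0, 99/10, 83/20, -9/10, 119/20]
R3 ← R3 − (11/20)·R1: [0, 69/10, 73/20, -29/10, 89/20]
R4 ← R4 + (7/20)·R1: [0, 247/10, 119/20, -7/10, 327/20]
R3 ← R3 − (23/33)·R2: [0, 0, 25/33, -25/11, 10/33]
R4 ← R4 − (247/99)·R2: [0, 0, -436/99, 17/11, 149/99]
R4 ← R4 + (436/75)·R3: [0, 0, 0, -35/3, 49/15]
4 nonzero rows, so the 4 vectors span a space of dimension 4.
Since 4 = 4, the vectors are linearly independent.

yes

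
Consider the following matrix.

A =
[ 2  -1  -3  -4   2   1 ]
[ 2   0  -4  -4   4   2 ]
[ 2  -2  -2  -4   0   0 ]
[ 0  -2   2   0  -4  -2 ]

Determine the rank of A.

2

Row reduce to echelon form.
R2 ← R2 − R1: [0, 1, -1, 0, 2, 1]
R3 ← R3 − R1: [0, -1, 1, 0, -2, -1]
R3 ← R3 + R2: [0, 0, 0, 0, 0, 0]
R4 ← R4 + (2)·R2: [0, 0, 0, 0, 0, 0]
Echelon form has 2 nonzero rows, so rank(A) = 2.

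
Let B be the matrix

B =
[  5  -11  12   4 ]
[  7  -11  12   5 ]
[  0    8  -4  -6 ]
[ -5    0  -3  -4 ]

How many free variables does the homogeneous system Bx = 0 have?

Row reduce to echelon form.
R2 ← R2 − (7/5)·R1: [0, 22/5, -24/5, -3/5]
R4 ← R4 + R1: [0, -11, 9, 0]
R3 ← R3 − (20/11)·R2: [0, 0, 52/11, -54/11]
R4 ← R4 + (5/2)·R2: [0, 0, -3, -3/2]
R4 ← R4 + (33/52)·R3: [0, 0, 0, -60/13]
4 nonzero rows, so rank(B) = 4.
B has 4 columns; by rank–nullity, nullity = 4 − 4 = 0.

0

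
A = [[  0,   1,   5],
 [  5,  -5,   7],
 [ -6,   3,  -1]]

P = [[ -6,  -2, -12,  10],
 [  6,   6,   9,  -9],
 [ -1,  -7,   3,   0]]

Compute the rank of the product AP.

2

First compute AP:
[[  1, -29,  24,  -9],
 [-67, -89, -84,  95],
 [ 55,  37,  96, -87]]
Now row reduce the product.
R2 ← R2 + (67)·R1: [0, -2032, 1524, -508]
R3 ← R3 − (55)·R1: [0, 1632, -1224, 408]
R3 ← R3 + (102/127)·R2: [0, 0, 0, 0]
2 nonzero rows, so rank(AP) = 2.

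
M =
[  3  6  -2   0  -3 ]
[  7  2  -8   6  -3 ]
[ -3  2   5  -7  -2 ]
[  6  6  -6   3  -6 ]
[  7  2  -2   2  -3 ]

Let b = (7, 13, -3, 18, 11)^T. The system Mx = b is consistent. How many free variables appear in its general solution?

0

Row reduce the augmented matrix [M | b].
R2 ← R2 − (7/3)·R1: [0, -12, -10/3, 6, 4, -10/3]
R3 ← R3 + R1: [0, 8, 3, -7, -5, 4]
R4 ← R4 − (2)·R1: [0, -6, -2, 3, 0, 4]
R5 ← R5 − (7/3)·R1: [0, -12, 8/3, 2, 4, -16/3]
R3 ← R3 + (2/3)·R2: [0, 0, 7/9, -3, -7/3, 16/9]
R4 ← R4 − (1/2)·R2: [0, 0, -1/3, 0, -2, 17/3]
R5 ← R5 − R2: [0, 0, 6, -4, 0, -2]
R4 ← R4 + (3/7)·R3: [0, 0, 0, -9/7, -3, 45/7]
R5 ← R5 − (54/7)·R3: [0, 0, 0, 134/7, 18, -110/7]
R5 ← R5 + (134/9)·R4: [0, 0, 0, 0, -80/3, 80]
The echelon form has 5 nonzero rows, and every pivot lies in the first 5 columns, so rank(M) = rank([M|b]) = 5.
The system is consistent.
Free variables = (unknowns) − (rank) = 5 − 5 = 0.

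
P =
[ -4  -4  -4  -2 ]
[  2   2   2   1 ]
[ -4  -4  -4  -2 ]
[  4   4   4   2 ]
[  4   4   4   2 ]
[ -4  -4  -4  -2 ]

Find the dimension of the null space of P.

3

Row reduce to echelon form.
R2 ← R2 + (1/2)·R1: [0, 0, 0, 0]
R3 ← R3 − R1: [0, 0, 0, 0]
R4 ← R4 + R1: [0, 0, 0, 0]
R5 ← R5 + R1: [0, 0, 0, 0]
R6 ← R6 − R1: [0, 0, 0, 0]
1 nonzero row, so rank(P) = 1.
P has 4 columns; by rank–nullity, nullity = 4 − 1 = 3.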